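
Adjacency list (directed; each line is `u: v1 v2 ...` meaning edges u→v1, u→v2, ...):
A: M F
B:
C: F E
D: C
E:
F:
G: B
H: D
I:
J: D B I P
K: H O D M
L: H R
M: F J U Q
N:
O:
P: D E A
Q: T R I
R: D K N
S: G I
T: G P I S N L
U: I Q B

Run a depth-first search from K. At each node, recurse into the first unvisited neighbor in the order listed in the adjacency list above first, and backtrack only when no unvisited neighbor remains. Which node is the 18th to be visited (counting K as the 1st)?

S

Visit K
K → H
H → D
D → C
C → F
C → E
K → O
K → M
M → J
J → B
J → I
J → P
P → A
M → U
U → Q
Q → T
T → G
T → S
T → N
T → L
L → R

Visit order: K, H, D, C, F, E, O, M, J, B, I, P, A, U, Q, T, G, S, N, L, R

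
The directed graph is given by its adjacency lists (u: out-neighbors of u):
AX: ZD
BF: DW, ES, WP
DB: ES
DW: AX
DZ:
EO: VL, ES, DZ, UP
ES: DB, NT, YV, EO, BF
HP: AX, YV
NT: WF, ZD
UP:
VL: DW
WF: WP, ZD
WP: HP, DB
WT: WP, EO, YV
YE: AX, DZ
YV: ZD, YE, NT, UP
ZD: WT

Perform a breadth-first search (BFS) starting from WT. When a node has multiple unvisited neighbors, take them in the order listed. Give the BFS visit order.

Visit WT; enqueue WP, EO, YV → queue [WP, EO, YV]
Visit WP; enqueue HP, DB → queue [EO, YV, HP, DB]
Visit EO; enqueue VL, ES, DZ, UP → queue [YV, HP, DB, VL, ES, DZ, UP]
Visit YV; enqueue ZD, YE, NT → queue [HP, DB, VL, ES, DZ, UP, ZD, YE, NT]
Visit HP; enqueue AX → queue [DB, VL, ES, DZ, UP, ZD, YE, NT, AX]
Visit DB → queue [VL, ES, DZ, UP, ZD, YE, NT, AX]
Visit VL; enqueue DW → queue [ES, DZ, UP, ZD, YE, NT, AX, DW]
Visit ES; enqueue BF → queue [DZ, UP, ZD, YE, NT, AX, DW, BF]
Visit DZ → queue [UP, ZD, YE, NT, AX, DW, BF]
Visit UP → queue [ZD, YE, NT, AX, DW, BF]
Visit ZD → queue [YE, NT, AX, DW, BF]
Visit YE → queue [NT, AX, DW, BF]
Visit NT; enqueue WF → queue [AX, DW, BF, WF]
Visit AX → queue [DW, BF, WF]
Visit DW → queue [BF, WF]
Visit BF → queue [WF]
Visit WF → queue []

WT WP EO YV HP DB VL ES DZ UP ZD YE NT AX DW BF WF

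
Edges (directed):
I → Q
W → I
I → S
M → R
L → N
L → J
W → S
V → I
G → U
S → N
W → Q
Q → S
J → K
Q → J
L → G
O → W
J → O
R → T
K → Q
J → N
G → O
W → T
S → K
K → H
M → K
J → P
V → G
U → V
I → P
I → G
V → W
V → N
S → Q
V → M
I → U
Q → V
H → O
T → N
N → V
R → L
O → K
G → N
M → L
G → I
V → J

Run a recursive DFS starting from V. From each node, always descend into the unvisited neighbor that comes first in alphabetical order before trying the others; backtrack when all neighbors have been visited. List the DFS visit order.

Visit V
V → G
G → I
I → P
I → Q
Q → J
J → K
K → H
H → O
O → W
W → S
S → N
W → T
I → U
V → M
M → L
M → R

V G I P Q J K H O W S N T U M L R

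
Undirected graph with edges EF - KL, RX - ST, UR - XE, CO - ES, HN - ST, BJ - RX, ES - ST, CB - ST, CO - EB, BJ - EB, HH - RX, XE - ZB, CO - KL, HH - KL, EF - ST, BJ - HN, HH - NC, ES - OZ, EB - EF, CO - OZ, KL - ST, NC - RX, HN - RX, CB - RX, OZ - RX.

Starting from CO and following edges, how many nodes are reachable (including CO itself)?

BFS from CO visits: CO, EB, ES, KL, OZ, BJ, EF, ST, HH, RX, HN, CB, NC
Reachable nodes: 13 of 16 total.

13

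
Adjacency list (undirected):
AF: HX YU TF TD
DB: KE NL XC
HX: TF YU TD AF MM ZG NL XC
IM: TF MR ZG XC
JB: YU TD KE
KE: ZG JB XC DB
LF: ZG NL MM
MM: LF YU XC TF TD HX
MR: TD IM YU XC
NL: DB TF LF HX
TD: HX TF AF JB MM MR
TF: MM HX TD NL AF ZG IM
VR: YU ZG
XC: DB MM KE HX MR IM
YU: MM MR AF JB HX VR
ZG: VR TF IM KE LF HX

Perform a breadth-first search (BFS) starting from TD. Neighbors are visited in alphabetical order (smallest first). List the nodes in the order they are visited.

TD → AF → HX → JB → MM → MR → TF → YU → NL → XC → ZG → KE → LF → IM → VR → DB

Visit TD; enqueue AF, HX, JB, MM, MR, TF → queue [AF, HX, JB, MM, MR, TF]
Visit AF; enqueue YU → queue [HX, JB, MM, MR, TF, YU]
Visit HX; enqueue NL, XC, ZG → queue [JB, MM, MR, TF, YU, NL, XC, ZG]
Visit JB; enqueue KE → queue [MM, MR, TF, YU, NL, XC, ZG, KE]
Visit MM; enqueue LF → queue [MR, TF, YU, NL, XC, ZG, KE, LF]
Visit MR; enqueue IM → queue [TF, YU, NL, XC, ZG, KE, LF, IM]
Visit TF → queue [YU, NL, XC, ZG, KE, LF, IM]
Visit YU; enqueue VR → queue [NL, XC, ZG, KE, LF, IM, VR]
Visit NL; enqueue DB → queue [XC, ZG, KE, LF, IM, VR, DB]
Visit XC → queue [ZG, KE, LF, IM, VR, DB]
Visit ZG → queue [KE, LF, IM, VR, DB]
Visit KE → queue [LF, IM, VR, DB]
Visit LF → queue [IM, VR, DB]
Visit IM → queue [VR, DB]
Visit VR → queue [DB]
Visit DB → queue []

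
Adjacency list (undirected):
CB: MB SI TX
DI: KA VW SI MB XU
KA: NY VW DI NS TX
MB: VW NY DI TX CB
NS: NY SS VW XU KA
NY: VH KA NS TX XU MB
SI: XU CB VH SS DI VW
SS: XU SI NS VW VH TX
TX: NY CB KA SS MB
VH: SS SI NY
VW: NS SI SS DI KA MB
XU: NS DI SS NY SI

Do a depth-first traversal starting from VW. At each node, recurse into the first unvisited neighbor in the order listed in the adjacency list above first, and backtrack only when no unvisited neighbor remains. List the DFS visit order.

VW, NS, NY, VH, SS, XU, DI, KA, TX, CB, MB, SI

Visit VW
VW → NS
NS → NY
NY → VH
VH → SS
SS → XU
XU → DI
DI → KA
KA → TX
TX → CB
CB → MB
CB → SI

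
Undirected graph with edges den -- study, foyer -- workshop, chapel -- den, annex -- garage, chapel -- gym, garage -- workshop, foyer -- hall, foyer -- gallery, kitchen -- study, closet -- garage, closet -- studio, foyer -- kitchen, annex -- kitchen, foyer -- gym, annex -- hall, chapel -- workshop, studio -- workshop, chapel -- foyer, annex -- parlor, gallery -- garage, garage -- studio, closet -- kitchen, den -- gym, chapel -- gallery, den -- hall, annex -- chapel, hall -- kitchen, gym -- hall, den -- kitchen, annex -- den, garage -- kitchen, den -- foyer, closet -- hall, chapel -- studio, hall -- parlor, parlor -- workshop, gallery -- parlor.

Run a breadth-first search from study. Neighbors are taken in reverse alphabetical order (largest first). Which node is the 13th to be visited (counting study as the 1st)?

studio

Visit study; enqueue kitchen, den → queue [kitchen, den]
Visit kitchen; enqueue hall, garage, foyer, closet, annex → queue [den, hall, garage, foyer, closet, annex]
Visit den; enqueue gym, chapel → queue [hall, garage, foyer, closet, annex, gym, chapel]
Visit hall; enqueue parlor → queue [garage, foyer, closet, annex, gym, chapel, parlor]
Visit garage; enqueue workshop, studio, gallery → queue [foyer, closet, annex, gym, chapel, parlor, workshop, studio, gallery]
Visit foyer → queue [closet, annex, gym, chapel, parlor, workshop, studio, gallery]
Visit closet → queue [annex, gym, chapel, parlor, workshop, studio, gallery]
Visit annex → queue [gym, chapel, parlor, workshop, studio, gallery]
Visit gym → queue [chapel, parlor, workshop, studio, gallery]
Visit chapel → queue [parlor, workshop, studio, gallery]
Visit parlor → queue [workshop, studio, gallery]
Visit workshop → queue [studio, gallery]
Visit studio → queue [gallery]
Visit gallery → queue []

Visit order: study, kitchen, den, hall, garage, foyer, closet, annex, gym, chapel, parlor, workshop, studio, gallery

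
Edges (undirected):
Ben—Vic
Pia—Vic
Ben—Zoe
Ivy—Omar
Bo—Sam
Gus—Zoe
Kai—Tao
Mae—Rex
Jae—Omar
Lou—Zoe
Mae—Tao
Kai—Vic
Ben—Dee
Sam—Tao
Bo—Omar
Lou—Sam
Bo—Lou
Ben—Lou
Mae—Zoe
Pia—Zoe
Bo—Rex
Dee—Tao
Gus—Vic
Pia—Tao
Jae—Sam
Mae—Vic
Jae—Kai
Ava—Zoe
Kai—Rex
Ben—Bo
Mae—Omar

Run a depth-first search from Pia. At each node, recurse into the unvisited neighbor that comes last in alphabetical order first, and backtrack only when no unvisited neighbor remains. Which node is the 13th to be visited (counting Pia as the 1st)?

Visit Pia
Pia → Zoe
Zoe → Mae
Mae → Vic
Vic → Kai
Kai → Tao
Tao → Sam
Sam → Lou
Lou → Bo
Bo → Rex
Bo → Omar
Omar → Jae
Omar → Ivy
Bo → Ben
Ben → Dee
Vic → Gus
Zoe → Ava

Visit order: Pia, Zoe, Mae, Vic, Kai, Tao, Sam, Lou, Bo, Rex, Omar, Jae, Ivy, Ben, Dee, Gus, Ava

Ivy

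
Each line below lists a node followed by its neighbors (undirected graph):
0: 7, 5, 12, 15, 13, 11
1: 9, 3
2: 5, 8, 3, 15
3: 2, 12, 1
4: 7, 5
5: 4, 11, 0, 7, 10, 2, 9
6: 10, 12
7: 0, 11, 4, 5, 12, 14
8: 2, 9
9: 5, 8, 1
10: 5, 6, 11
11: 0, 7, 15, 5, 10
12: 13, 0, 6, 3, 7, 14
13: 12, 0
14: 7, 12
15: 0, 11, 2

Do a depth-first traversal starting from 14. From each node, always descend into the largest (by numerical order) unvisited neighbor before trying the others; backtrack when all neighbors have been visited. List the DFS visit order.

14, 12, 13, 0, 15, 11, 10, 6, 5, 9, 8, 2, 3, 1, 7, 4

Visit 14
14 → 12
12 → 13
13 → 0
0 → 15
15 → 11
11 → 10
10 → 6
10 → 5
5 → 9
9 → 8
8 → 2
2 → 3
3 → 1
5 → 7
7 → 4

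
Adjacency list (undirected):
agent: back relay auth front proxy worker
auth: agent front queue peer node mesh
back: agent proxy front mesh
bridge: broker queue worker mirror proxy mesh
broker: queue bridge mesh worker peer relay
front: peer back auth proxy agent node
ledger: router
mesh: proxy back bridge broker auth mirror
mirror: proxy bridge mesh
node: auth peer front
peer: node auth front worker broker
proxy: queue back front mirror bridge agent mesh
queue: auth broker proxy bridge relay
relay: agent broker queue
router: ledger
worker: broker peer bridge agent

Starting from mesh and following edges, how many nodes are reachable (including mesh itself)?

14

BFS from mesh visits: mesh, proxy, mirror, broker, bridge, back, auth, queue, front, agent, worker, relay, peer, node
Reachable nodes: 14 of 16 total.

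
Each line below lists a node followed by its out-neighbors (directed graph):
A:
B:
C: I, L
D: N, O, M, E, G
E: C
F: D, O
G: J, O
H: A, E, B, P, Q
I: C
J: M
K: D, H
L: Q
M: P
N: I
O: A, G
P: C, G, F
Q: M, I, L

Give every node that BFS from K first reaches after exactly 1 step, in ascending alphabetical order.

D, H

Level 0: K
Level 1: D, H
Level 2: A, B, E, G, M, N, O, P, Q
Level 3: C, F, I, J, L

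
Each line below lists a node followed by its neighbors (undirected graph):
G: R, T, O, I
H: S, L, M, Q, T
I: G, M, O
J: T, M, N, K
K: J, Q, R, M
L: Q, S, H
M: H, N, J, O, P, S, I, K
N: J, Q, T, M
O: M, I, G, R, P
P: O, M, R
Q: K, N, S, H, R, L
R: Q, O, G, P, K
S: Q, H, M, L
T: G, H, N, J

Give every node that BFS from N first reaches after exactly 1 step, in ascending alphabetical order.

Level 0: N
Level 1: J, M, Q, T
Level 2: G, H, I, K, L, O, P, R, S

J, M, Q, T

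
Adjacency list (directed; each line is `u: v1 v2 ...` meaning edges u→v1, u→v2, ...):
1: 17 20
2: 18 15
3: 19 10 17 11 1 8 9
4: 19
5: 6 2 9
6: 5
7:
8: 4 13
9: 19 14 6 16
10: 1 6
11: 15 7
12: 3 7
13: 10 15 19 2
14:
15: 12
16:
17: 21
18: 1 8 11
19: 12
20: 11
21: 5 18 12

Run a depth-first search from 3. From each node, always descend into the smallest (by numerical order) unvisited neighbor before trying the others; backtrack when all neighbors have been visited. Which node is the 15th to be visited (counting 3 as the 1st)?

Visit 3
3 → 1
1 → 17
17 → 21
21 → 5
5 → 2
2 → 15
15 → 12
12 → 7
2 → 18
18 → 8
8 → 4
4 → 19
8 → 13
13 → 10
10 → 6
18 → 11
5 → 9
9 → 14
9 → 16
1 → 20

Visit order: 3, 1, 17, 21, 5, 2, 15, 12, 7, 18, 8, 4, 19, 13, 10, 6, 11, 9, 14, 16, 20

10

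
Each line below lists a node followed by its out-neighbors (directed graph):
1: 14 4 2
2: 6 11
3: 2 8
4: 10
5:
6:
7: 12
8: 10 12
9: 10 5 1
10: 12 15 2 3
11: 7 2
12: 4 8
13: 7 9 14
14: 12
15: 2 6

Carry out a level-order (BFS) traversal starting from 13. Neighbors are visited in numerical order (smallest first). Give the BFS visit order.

Visit 13; enqueue 7, 9, 14 → queue [7, 9, 14]
Visit 7; enqueue 12 → queue [9, 14, 12]
Visit 9; enqueue 1, 5, 10 → queue [14, 12, 1, 5, 10]
Visit 14 → queue [12, 1, 5, 10]
Visit 12; enqueue 4, 8 → queue [1, 5, 10, 4, 8]
Visit 1; enqueue 2 → queue [5, 10, 4, 8, 2]
Visit 5 → queue [10, 4, 8, 2]
Visit 10; enqueue 3, 15 → queue [4, 8, 2, 3, 15]
Visit 4 → queue [8, 2, 3, 15]
Visit 8 → queue [2, 3, 15]
Visit 2; enqueue 6, 11 → queue [3, 15, 6, 11]
Visit 3 → queue [15, 6, 11]
Visit 15 → queue [6, 11]
Visit 6 → queue [11]
Visit 11 → queue []

13, 7, 9, 14, 12, 1, 5, 10, 4, 8, 2, 3, 15, 6, 11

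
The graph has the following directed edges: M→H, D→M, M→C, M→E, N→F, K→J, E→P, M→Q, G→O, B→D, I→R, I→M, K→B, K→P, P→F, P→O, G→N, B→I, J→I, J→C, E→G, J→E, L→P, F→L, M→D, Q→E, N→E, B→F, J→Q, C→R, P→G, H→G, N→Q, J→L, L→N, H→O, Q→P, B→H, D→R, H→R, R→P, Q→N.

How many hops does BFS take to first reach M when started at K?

3

Level 0: K
Level 1: B, J, P
Level 2: C, D, E, F, G, H, I, L, O, Q
Level 3: M, N, R
M first appears at level 3.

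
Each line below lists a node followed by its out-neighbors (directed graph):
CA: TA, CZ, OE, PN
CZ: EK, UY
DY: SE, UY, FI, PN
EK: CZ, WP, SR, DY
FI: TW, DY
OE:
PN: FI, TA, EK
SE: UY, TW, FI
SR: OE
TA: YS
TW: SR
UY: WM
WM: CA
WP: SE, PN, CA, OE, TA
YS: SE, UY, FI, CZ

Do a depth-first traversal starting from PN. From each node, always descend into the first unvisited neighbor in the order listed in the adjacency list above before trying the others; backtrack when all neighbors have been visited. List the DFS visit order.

PN → FI → TW → SR → OE → DY → SE → UY → WM → CA → TA → YS → CZ → EK → WP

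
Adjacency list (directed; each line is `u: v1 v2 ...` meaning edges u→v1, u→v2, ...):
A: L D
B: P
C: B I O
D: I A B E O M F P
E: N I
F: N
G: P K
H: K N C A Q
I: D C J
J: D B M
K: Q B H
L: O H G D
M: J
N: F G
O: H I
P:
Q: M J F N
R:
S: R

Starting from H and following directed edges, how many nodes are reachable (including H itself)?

BFS from H visits: H, Q, N, K, C, A, M, J, F, G, B, O, I, L, D, P, E
Reachable nodes: 17 of 19 total.

17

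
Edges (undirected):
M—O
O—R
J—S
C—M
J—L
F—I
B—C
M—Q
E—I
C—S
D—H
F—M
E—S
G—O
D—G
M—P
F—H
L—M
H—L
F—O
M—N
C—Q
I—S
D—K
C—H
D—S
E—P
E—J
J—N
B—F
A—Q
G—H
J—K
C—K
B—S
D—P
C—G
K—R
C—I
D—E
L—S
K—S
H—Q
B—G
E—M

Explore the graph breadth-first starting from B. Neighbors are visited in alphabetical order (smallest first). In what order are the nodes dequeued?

Visit B; enqueue C, F, G, S → queue [C, F, G, S]
Visit C; enqueue H, I, K, M, Q → queue [F, G, S, H, I, K, M, Q]
Visit F; enqueue O → queue [G, S, H, I, K, M, Q, O]
Visit G; enqueue D → queue [S, H, I, K, M, Q, O, D]
Visit S; enqueue E, J, L → queue [H, I, K, M, Q, O, D, E, J, L]
Visit H → queue [I, K, M, Q, O, D, E, J, L]
Visit I → queue [K, M, Q, O, D, E, J, L]
Visit K; enqueue R → queue [M, Q, O, D, E, J, L, R]
Visit M; enqueue N, P → queue [Q, O, D, E, J, L, R, N, P]
Visit Q; enqueue A → queue [O, D, E, J, L, R, N, P, A]
Visit O → queue [D, E, J, L, R, N, P, A]
Visit D → queue [E, J, L, R, N, P, A]
Visit E → queue [J, L, R, N, P, A]
Visit J → queue [L, R, N, P, A]
Visit L → queue [R, N, P, A]
Visit R → queue [N, P, A]
Visit N → queue [P, A]
Visit P → queue [A]
Visit A → queue []

B -> C -> F -> G -> S -> H -> I -> K -> M -> Q -> O -> D -> E -> J -> L -> R -> N -> P -> A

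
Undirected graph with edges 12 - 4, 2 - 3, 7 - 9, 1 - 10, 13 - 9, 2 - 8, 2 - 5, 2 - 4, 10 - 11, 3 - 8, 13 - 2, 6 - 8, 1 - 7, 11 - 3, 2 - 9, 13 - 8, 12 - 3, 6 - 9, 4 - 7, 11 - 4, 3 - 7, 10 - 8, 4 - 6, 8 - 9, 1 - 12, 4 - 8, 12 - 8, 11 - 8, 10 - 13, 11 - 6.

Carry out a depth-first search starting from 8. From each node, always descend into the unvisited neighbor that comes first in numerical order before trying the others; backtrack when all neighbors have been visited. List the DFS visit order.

Visit 8
8 → 2
2 → 3
3 → 7
7 → 1
1 → 10
10 → 11
11 → 4
4 → 6
6 → 9
9 → 13
4 → 12
2 → 5

8 -> 2 -> 3 -> 7 -> 1 -> 10 -> 11 -> 4 -> 6 -> 9 -> 13 -> 12 -> 5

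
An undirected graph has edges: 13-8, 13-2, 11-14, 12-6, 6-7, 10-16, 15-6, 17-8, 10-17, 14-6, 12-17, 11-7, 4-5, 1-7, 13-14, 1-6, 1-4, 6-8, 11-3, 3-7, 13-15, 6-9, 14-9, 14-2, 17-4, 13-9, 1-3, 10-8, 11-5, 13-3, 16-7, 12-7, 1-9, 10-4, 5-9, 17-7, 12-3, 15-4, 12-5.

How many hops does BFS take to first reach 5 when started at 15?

2

Level 0: 15
Level 1: 4, 6, 13
Level 2: 1, 2, 3, 5, 7, 8, 9, 10, 12, 14, 17
Level 3: 11, 16
5 first appears at level 2.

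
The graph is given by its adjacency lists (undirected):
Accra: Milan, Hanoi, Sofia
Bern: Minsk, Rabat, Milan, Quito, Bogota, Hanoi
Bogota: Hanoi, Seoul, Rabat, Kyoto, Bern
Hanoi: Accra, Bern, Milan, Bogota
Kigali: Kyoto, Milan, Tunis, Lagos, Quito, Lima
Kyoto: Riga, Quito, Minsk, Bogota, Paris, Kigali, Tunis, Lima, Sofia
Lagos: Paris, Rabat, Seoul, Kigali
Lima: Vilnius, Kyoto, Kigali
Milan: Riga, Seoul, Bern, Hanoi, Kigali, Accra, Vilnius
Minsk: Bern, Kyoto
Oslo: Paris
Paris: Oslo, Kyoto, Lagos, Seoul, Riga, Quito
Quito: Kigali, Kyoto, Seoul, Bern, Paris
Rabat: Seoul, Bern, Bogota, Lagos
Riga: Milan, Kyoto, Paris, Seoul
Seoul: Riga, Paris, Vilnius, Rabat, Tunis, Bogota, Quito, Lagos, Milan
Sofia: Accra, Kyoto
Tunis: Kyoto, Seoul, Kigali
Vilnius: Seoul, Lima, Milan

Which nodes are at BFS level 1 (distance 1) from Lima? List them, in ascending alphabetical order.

Level 0: Lima
Level 1: Kigali, Kyoto, Vilnius
Level 2: Bogota, Lagos, Milan, Minsk, Paris, Quito, Riga, Seoul, Sofia, Tunis
Level 3: Accra, Bern, Hanoi, Oslo, Rabat

Kigali, Kyoto, Vilnius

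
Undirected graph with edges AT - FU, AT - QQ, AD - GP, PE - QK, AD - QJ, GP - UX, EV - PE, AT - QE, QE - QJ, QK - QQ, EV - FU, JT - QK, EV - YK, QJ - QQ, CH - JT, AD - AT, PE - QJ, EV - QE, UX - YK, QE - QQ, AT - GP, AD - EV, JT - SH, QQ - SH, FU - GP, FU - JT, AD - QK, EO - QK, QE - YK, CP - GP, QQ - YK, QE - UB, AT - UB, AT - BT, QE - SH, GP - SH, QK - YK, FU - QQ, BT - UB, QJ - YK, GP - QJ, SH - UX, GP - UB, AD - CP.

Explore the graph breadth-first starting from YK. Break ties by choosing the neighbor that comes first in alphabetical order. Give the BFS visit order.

YK, EV, QE, QJ, QK, QQ, UX, AD, FU, PE, AT, SH, UB, GP, EO, JT, CP, BT, CH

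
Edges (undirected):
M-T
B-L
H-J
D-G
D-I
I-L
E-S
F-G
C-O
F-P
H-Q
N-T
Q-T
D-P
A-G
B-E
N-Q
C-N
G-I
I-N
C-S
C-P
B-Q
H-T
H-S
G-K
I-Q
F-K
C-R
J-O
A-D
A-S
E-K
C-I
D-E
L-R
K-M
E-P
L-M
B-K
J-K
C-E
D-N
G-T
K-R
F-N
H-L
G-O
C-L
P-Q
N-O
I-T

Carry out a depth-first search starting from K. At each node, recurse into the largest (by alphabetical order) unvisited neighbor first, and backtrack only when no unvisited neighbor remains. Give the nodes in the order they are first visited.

K -> R -> L -> M -> T -> Q -> P -> F -> N -> O -> J -> H -> S -> E -> D -> I -> G -> A -> C -> B

Visit K
K → R
R → L
L → M
M → T
T → Q
Q → P
P → F
F → N
N → O
O → J
J → H
H → S
S → E
E → D
D → I
I → G
G → A
I → C
E → B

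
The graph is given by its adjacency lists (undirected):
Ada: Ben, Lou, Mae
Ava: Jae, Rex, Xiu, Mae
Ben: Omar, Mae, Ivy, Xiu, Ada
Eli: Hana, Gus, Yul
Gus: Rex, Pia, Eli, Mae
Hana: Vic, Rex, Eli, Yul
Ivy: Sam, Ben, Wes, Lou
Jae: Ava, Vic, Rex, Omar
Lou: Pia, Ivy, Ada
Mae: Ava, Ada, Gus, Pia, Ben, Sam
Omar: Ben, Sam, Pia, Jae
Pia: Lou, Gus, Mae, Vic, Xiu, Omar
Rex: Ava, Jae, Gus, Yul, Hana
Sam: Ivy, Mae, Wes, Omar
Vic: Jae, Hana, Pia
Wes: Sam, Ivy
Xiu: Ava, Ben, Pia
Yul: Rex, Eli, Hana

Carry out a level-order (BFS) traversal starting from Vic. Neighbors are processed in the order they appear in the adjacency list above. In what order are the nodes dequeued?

Vic Jae Hana Pia Ava Rex Omar Eli Yul Lou Gus Mae Xiu Ben Sam Ivy Ada Wes

Visit Vic; enqueue Jae, Hana, Pia → queue [Jae, Hana, Pia]
Visit Jae; enqueue Ava, Rex, Omar → queue [Hana, Pia, Ava, Rex, Omar]
Visit Hana; enqueue Eli, Yul → queue [Pia, Ava, Rex, Omar, Eli, Yul]
Visit Pia; enqueue Lou, Gus, Mae, Xiu → queue [Ava, Rex, Omar, Eli, Yul, Lou, Gus, Mae, Xiu]
Visit Ava → queue [Rex, Omar, Eli, Yul, Lou, Gus, Mae, Xiu]
Visit Rex → queue [Omar, Eli, Yul, Lou, Gus, Mae, Xiu]
Visit Omar; enqueue Ben, Sam → queue [Eli, Yul, Lou, Gus, Mae, Xiu, Ben, Sam]
Visit Eli → queue [Yul, Lou, Gus, Mae, Xiu, Ben, Sam]
Visit Yul → queue [Lou, Gus, Mae, Xiu, Ben, Sam]
Visit Lou; enqueue Ivy, Ada → queue [Gus, Mae, Xiu, Ben, Sam, Ivy, Ada]
Visit Gus → queue [Mae, Xiu, Ben, Sam, Ivy, Ada]
Visit Mae → queue [Xiu, Ben, Sam, Ivy, Ada]
Visit Xiu → queue [Ben, Sam, Ivy, Ada]
Visit Ben → queue [Sam, Ivy, Ada]
Visit Sam; enqueue Wes → queue [Ivy, Ada, Wes]
Visit Ivy → queue [Ada, Wes]
Visit Ada → queue [Wes]
Visit Wes → queue []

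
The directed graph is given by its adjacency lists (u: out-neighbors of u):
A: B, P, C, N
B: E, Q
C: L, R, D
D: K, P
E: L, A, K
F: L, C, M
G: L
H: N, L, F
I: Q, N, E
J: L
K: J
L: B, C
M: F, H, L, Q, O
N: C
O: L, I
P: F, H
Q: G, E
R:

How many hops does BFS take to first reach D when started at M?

3

Level 0: M
Level 1: F, H, L, O, Q
Level 2: B, C, E, G, I, N
Level 3: A, D, K, R
Level 4: J, P
D first appears at level 3.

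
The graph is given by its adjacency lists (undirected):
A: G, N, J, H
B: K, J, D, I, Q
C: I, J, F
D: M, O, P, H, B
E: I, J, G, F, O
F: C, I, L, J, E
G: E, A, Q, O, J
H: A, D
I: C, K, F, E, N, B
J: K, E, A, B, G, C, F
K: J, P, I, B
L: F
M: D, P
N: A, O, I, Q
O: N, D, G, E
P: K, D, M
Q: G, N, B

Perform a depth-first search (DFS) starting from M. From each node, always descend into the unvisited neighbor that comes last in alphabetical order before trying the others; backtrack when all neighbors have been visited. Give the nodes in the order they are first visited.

Visit M
M → P
P → K
K → J
J → G
G → Q
Q → N
N → O
O → E
E → I
I → F
F → L
F → C
I → B
B → D
D → H
H → A

M → P → K → J → G → Q → N → O → E → I → F → L → C → B → D → H → A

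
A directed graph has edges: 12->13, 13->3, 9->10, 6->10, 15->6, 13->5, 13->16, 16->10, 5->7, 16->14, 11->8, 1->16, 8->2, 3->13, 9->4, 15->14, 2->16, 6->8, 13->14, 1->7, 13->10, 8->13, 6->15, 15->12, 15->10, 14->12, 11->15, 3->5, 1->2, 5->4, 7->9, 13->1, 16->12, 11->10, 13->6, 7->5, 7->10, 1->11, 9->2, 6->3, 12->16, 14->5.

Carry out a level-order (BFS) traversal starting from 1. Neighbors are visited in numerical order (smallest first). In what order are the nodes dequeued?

Visit 1; enqueue 2, 7, 11, 16 → queue [2, 7, 11, 16]
Visit 2 → queue [7, 11, 16]
Visit 7; enqueue 5, 9, 10 → queue [11, 16, 5, 9, 10]
Visit 11; enqueue 8, 15 → queue [16, 5, 9, 10, 8, 15]
Visit 16; enqueue 12, 14 → queue [5, 9, 10, 8, 15, 12, 14]
Visit 5; enqueue 4 → queue [9, 10, 8, 15, 12, 14, 4]
Visit 9 → queue [10, 8, 15, 12, 14, 4]
Visit 10 → queue [8, 15, 12, 14, 4]
Visit 8; enqueue 13 → queue [15, 12, 14, 4, 13]
Visit 15; enqueue 6 → queue [12, 14, 4, 13, 6]
Visit 12 → queue [14, 4, 13, 6]
Visit 14 → queue [4, 13, 6]
Visit 4 → queue [13, 6]
Visit 13; enqueue 3 → queue [6, 3]
Visit 6 → queue [3]
Visit 3 → queue []

1, 2, 7, 11, 16, 5, 9, 10, 8, 15, 12, 14, 4, 13, 6, 3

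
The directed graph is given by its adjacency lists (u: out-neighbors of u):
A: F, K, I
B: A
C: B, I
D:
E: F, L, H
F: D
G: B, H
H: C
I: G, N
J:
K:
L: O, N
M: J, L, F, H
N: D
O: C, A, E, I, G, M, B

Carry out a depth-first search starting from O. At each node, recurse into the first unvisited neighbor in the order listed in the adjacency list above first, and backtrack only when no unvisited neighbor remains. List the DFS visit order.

Visit O
O → C
C → B
B → A
A → F
F → D
A → K
A → I
I → G
G → H
I → N
O → E
E → L
O → M
M → J

O -> C -> B -> A -> F -> D -> K -> I -> G -> H -> N -> E -> L -> M -> J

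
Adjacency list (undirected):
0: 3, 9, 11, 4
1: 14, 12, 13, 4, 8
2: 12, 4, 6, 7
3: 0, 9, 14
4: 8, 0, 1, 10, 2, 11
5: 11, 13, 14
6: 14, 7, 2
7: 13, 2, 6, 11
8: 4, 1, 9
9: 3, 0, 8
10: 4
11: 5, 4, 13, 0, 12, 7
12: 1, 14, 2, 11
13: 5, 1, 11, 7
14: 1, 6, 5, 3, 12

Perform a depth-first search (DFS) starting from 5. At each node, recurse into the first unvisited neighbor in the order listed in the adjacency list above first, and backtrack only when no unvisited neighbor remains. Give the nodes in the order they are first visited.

5 11 4 8 1 14 6 7 13 2 12 3 0 9 10

Visit 5
5 → 11
11 → 4
4 → 8
8 → 1
1 → 14
14 → 6
6 → 7
7 → 13
7 → 2
2 → 12
14 → 3
3 → 0
0 → 9
4 → 10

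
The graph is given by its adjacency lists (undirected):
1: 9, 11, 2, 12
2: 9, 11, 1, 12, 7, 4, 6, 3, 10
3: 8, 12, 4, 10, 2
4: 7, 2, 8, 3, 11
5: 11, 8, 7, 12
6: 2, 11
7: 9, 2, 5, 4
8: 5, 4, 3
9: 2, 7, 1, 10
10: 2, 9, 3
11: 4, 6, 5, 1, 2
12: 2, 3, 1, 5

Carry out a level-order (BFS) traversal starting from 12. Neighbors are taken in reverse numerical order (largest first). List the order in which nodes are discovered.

Visit 12; enqueue 5, 3, 2, 1 → queue [5, 3, 2, 1]
Visit 5; enqueue 11, 8, 7 → queue [3, 2, 1, 11, 8, 7]
Visit 3; enqueue 10, 4 → queue [2, 1, 11, 8, 7, 10, 4]
Visit 2; enqueue 9, 6 → queue [1, 11, 8, 7, 10, 4, 9, 6]
Visit 1 → queue [11, 8, 7, 10, 4, 9, 6]
Visit 11 → queue [8, 7, 10, 4, 9, 6]
Visit 8 → queue [7, 10, 4, 9, 6]
Visit 7 → queue [10, 4, 9, 6]
Visit 10 → queue [4, 9, 6]
Visit 4 → queue [9, 6]
Visit 9 → queue [6]
Visit 6 → queue []

12 -> 5 -> 3 -> 2 -> 1 -> 11 -> 8 -> 7 -> 10 -> 4 -> 9 -> 6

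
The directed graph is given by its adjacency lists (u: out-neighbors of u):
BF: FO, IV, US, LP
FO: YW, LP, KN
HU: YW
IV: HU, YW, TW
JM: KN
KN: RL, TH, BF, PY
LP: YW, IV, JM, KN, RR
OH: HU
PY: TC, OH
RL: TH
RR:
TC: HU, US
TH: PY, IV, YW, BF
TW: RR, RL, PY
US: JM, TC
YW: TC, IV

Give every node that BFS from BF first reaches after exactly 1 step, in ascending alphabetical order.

Level 0: BF
Level 1: FO, IV, LP, US
Level 2: HU, JM, KN, RR, TC, TW, YW
Level 3: PY, RL, TH
Level 4: OH

FO, IV, LP, US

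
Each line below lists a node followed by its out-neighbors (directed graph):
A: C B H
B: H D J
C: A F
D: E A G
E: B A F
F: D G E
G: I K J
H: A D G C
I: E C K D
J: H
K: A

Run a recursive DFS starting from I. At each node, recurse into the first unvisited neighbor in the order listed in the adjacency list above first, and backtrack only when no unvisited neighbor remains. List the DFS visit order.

I -> E -> B -> H -> A -> C -> F -> D -> G -> K -> J

Visit I
I → E
E → B
B → H
H → A
A → C
C → F
F → D
D → G
G → K
G → J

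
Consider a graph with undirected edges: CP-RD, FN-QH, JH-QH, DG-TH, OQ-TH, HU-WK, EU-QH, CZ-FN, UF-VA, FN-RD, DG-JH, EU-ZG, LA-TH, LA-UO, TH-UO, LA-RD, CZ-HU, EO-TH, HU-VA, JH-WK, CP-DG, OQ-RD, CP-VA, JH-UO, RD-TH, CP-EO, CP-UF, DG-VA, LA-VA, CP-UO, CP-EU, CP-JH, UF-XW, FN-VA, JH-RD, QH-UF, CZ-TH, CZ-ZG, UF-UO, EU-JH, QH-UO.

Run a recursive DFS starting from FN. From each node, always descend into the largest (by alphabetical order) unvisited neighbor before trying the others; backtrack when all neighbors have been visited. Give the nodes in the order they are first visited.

FN -> VA -> UF -> XW -> UO -> TH -> RD -> OQ -> LA -> JH -> WK -> HU -> CZ -> ZG -> EU -> QH -> CP -> EO -> DG

Visit FN
FN → VA
VA → UF
UF → XW
UF → UO
UO → TH
TH → RD
RD → OQ
RD → LA
RD → JH
JH → WK
WK → HU
HU → CZ
CZ → ZG
ZG → EU
EU → QH
EU → CP
CP → EO
CP → DG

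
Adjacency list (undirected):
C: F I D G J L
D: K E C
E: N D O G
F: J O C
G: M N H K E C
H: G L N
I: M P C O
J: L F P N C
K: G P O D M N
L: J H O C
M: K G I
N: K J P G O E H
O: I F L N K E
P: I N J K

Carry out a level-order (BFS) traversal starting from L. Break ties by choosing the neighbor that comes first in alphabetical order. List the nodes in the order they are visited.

Visit L; enqueue C, H, J, O → queue [C, H, J, O]
Visit C; enqueue D, F, G, I → queue [H, J, O, D, F, G, I]
Visit H; enqueue N → queue [J, O, D, F, G, I, N]
Visit J; enqueue P → queue [O, D, F, G, I, N, P]
Visit O; enqueue E, K → queue [D, F, G, I, N, P, E, K]
Visit D → queue [F, G, I, N, P, E, K]
Visit F → queue [G, I, N, P, E, K]
Visit G; enqueue M → queue [I, N, P, E, K, M]
Visit I → queue [N, P, E, K, M]
Visit N → queue [P, E, K, M]
Visit P → queue [E, K, M]
Visit E → queue [K, M]
Visit K → queue [M]
Visit M → queue []

L, C, H, J, O, D, F, G, I, N, P, E, K, M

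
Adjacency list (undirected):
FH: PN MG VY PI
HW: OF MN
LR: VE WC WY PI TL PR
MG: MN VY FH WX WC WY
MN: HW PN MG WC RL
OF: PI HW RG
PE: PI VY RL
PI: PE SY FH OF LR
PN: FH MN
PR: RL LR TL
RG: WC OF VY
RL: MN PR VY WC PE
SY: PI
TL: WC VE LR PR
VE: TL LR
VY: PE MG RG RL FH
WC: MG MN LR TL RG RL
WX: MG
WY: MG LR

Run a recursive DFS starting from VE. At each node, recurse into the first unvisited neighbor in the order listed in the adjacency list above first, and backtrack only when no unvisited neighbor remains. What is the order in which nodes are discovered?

Visit VE
VE → TL
TL → WC
WC → MG
MG → MN
MN → HW
HW → OF
OF → PI
PI → PE
PE → VY
VY → RG
VY → RL
RL → PR
PR → LR
LR → WY
VY → FH
FH → PN
PI → SY
MG → WX

VE → TL → WC → MG → MN → HW → OF → PI → PE → VY → RG → RL → PR → LR → WY → FH → PN → SY → WX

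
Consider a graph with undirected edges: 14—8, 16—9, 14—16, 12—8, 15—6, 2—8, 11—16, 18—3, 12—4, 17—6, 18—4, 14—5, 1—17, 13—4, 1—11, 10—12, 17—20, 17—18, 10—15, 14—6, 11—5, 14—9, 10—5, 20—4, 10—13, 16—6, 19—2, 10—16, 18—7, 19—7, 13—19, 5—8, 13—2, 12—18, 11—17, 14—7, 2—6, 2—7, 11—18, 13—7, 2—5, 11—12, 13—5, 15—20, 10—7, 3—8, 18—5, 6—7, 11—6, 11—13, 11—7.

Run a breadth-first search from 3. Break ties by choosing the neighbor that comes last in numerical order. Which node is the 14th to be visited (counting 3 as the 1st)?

1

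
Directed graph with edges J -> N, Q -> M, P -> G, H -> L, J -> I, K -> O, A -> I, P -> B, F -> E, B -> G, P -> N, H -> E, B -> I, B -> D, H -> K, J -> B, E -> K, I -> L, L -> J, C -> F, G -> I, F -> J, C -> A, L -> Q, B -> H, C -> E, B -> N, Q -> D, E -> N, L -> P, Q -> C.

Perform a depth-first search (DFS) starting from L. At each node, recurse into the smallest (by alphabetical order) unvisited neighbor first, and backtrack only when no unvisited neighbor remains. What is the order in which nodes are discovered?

Visit L
L → J
J → B
B → D
B → G
G → I
B → H
H → E
E → K
K → O
E → N
L → P
L → Q
Q → C
C → A
C → F
Q → M

L → J → B → D → G → I → H → E → K → O → N → P → Q → C → A → F → M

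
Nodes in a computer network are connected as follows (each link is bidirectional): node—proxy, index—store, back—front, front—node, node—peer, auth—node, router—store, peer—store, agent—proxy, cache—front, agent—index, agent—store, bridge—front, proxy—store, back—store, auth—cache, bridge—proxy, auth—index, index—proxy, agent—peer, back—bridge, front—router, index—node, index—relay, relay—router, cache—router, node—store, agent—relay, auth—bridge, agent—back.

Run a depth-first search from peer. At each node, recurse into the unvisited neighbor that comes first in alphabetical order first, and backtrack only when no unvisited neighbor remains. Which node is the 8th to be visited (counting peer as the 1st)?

Visit peer
peer → agent
agent → back
back → bridge
bridge → auth
auth → cache
cache → front
front → node
node → index
index → proxy
proxy → store
store → router
router → relay

Visit order: peer, agent, back, bridge, auth, cache, front, node, index, proxy, store, router, relay

node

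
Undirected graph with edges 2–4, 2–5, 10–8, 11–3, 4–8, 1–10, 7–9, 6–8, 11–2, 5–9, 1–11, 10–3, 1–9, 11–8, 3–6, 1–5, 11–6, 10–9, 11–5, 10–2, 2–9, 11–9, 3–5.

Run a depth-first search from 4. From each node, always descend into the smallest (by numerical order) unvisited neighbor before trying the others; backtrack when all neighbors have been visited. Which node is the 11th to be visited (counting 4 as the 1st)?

11

Visit 4
4 → 2
2 → 5
5 → 1
1 → 9
9 → 7
9 → 10
10 → 3
3 → 6
6 → 8
8 → 11

Visit order: 4, 2, 5, 1, 9, 7, 10, 3, 6, 8, 11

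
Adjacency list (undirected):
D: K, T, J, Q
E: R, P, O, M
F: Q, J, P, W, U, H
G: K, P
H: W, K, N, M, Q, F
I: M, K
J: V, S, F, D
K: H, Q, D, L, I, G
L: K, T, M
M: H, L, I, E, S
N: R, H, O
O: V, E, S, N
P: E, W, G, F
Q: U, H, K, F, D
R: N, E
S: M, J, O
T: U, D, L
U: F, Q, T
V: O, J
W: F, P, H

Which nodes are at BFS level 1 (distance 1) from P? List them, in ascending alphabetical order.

Level 0: P
Level 1: E, F, G, W
Level 2: H, J, K, M, O, Q, R, U
Level 3: D, I, L, N, S, T, V

E, F, G, W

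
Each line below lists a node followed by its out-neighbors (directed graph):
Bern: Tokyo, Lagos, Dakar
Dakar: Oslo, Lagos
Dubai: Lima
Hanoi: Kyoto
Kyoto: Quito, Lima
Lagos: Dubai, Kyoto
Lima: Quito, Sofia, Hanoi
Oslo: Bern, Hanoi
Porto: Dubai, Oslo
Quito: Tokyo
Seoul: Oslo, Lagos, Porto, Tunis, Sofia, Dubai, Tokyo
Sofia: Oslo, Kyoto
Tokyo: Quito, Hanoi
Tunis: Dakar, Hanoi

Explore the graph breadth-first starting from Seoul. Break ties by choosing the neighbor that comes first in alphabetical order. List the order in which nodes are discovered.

Seoul → Dubai → Lagos → Oslo → Porto → Sofia → Tokyo → Tunis → Lima → Kyoto → Bern → Hanoi → Quito → Dakar

Visit Seoul; enqueue Dubai, Lagos, Oslo, Porto, Sofia, Tokyo, Tunis → queue [Dubai, Lagos, Oslo, Porto, Sofia, Tokyo, Tunis]
Visit Dubai; enqueue Lima → queue [Lagos, Oslo, Porto, Sofia, Tokyo, Tunis, Lima]
Visit Lagos; enqueue Kyoto → queue [Oslo, Porto, Sofia, Tokyo, Tunis, Lima, Kyoto]
Visit Oslo; enqueue Bern, Hanoi → queue [Porto, Sofia, Tokyo, Tunis, Lima, Kyoto, Bern, Hanoi]
Visit Porto → queue [Sofia, Tokyo, Tunis, Lima, Kyoto, Bern, Hanoi]
Visit Sofia → queue [Tokyo, Tunis, Lima, Kyoto, Bern, Hanoi]
Visit Tokyo; enqueue Quito → queue [Tunis, Lima, Kyoto, Bern, Hanoi, Quito]
Visit Tunis; enqueue Dakar → queue [Lima, Kyoto, Bern, Hanoi, Quito, Dakar]
Visit Lima → queue [Kyoto, Bern, Hanoi, Quito, Dakar]
Visit Kyoto → queue [Bern, Hanoi, Quito, Dakar]
Visit Bern → queue [Hanoi, Quito, Dakar]
Visit Hanoi → queue [Quito, Dakar]
Visit Quito → queue [Dakar]
Visit Dakar → queue []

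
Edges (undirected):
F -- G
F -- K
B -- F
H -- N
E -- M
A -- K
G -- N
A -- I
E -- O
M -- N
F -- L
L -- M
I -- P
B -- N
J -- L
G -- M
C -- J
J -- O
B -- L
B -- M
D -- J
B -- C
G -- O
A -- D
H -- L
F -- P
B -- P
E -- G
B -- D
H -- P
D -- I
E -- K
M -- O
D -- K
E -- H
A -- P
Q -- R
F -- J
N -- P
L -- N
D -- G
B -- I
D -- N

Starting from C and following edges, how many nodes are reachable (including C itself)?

BFS from C visits: C, B, J, D, F, I, L, M, N, P, O, A, G, K, H, E
Reachable nodes: 16 of 18 total.

16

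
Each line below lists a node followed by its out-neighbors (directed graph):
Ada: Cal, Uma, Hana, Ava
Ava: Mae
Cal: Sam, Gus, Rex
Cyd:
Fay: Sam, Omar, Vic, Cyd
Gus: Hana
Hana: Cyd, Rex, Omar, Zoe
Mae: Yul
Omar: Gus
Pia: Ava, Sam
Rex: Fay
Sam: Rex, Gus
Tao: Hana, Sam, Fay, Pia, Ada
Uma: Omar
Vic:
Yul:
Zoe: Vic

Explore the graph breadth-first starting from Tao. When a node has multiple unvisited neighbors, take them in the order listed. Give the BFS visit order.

Tao, Hana, Sam, Fay, Pia, Ada, Cyd, Rex, Omar, Zoe, Gus, Vic, Ava, Cal, Uma, Mae, Yul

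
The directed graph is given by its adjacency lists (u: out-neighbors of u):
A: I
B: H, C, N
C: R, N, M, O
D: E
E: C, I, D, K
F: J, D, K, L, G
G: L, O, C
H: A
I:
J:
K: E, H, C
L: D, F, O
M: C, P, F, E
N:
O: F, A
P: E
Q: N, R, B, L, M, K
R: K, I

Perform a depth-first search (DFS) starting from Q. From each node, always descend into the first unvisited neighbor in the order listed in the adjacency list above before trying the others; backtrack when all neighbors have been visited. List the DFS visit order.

Visit Q
Q → N
Q → R
R → K
K → E
E → C
C → M
M → P
M → F
F → J
F → D
F → L
L → O
O → A
A → I
F → G
K → H
Q → B

Q, N, R, K, E, C, M, P, F, J, D, L, O, A, I, G, H, B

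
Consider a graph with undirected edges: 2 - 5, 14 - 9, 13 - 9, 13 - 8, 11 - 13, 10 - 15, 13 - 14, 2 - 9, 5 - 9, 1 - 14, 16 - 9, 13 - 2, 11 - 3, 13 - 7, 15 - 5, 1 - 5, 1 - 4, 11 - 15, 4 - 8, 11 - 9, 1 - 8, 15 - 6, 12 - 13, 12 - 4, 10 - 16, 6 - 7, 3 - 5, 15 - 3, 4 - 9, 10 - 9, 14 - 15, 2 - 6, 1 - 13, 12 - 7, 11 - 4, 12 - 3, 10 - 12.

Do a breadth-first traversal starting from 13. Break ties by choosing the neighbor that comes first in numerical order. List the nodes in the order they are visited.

13 → 1 → 2 → 7 → 8 → 9 → 11 → 12 → 14 → 4 → 5 → 6 → 10 → 16 → 3 → 15

Visit 13; enqueue 1, 2, 7, 8, 9, 11, 12, 14 → queue [1, 2, 7, 8, 9, 11, 12, 14]
Visit 1; enqueue 4, 5 → queue [2, 7, 8, 9, 11, 12, 14, 4, 5]
Visit 2; enqueue 6 → queue [7, 8, 9, 11, 12, 14, 4, 5, 6]
Visit 7 → queue [8, 9, 11, 12, 14, 4, 5, 6]
Visit 8 → queue [9, 11, 12, 14, 4, 5, 6]
Visit 9; enqueue 10, 16 → queue [11, 12, 14, 4, 5, 6, 10, 16]
Visit 11; enqueue 3, 15 → queue [12, 14, 4, 5, 6, 10, 16, 3, 15]
Visit 12 → queue [14, 4, 5, 6, 10, 16, 3, 15]
Visit 14 → queue [4, 5, 6, 10, 16, 3, 15]
Visit 4 → queue [5, 6, 10, 16, 3, 15]
Visit 5 → queue [6, 10, 16, 3, 15]
Visit 6 → queue [10, 16, 3, 15]
Visit 10 → queue [16, 3, 15]
Visit 16 → queue [3, 15]
Visit 3 → queue [15]
Visit 15 → queue []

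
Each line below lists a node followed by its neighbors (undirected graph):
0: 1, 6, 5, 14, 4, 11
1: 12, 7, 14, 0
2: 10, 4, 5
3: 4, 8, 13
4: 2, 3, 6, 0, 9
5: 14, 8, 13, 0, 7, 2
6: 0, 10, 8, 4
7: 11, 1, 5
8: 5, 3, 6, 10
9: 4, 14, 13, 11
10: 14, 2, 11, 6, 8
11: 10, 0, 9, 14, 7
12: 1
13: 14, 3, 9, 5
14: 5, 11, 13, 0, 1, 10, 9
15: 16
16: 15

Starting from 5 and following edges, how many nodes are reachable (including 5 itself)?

15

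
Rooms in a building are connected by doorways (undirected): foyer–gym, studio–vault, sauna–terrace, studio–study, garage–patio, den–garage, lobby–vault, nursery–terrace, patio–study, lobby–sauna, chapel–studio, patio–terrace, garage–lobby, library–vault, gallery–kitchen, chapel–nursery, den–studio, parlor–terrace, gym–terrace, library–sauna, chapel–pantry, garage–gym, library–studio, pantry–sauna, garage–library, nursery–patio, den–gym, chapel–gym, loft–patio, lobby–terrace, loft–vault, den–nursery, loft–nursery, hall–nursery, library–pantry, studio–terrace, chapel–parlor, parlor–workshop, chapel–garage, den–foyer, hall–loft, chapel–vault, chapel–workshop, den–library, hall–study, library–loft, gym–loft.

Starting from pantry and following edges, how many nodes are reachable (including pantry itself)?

BFS from pantry visits: pantry, chapel, library, sauna, garage, gym, nursery, parlor, studio, vault, workshop, den, loft, lobby, terrace, patio, foyer, hall, study
Reachable nodes: 19 of 21 total.

19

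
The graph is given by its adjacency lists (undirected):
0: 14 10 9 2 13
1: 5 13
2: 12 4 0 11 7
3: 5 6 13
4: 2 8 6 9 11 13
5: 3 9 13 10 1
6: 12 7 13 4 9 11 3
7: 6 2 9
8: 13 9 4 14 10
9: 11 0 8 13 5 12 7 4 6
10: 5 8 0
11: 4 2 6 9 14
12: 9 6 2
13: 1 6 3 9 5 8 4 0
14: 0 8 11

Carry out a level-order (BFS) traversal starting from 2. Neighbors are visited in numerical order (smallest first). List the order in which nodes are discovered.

2 -> 0 -> 4 -> 7 -> 11 -> 12 -> 9 -> 10 -> 13 -> 14 -> 6 -> 8 -> 5 -> 1 -> 3

Visit 2; enqueue 0, 4, 7, 11, 12 → queue [0, 4, 7, 11, 12]
Visit 0; enqueue 9, 10, 13, 14 → queue [4, 7, 11, 12, 9, 10, 13, 14]
Visit 4; enqueue 6, 8 → queue [7, 11, 12, 9, 10, 13, 14, 6, 8]
Visit 7 → queue [11, 12, 9, 10, 13, 14, 6, 8]
Visit 11 → queue [12, 9, 10, 13, 14, 6, 8]
Visit 12 → queue [9, 10, 13, 14, 6, 8]
Visit 9; enqueue 5 → queue [10, 13, 14, 6, 8, 5]
Visit 10 → queue [13, 14, 6, 8, 5]
Visit 13; enqueue 1, 3 → queue [14, 6, 8, 5, 1, 3]
Visit 14 → queue [6, 8, 5, 1, 3]
Visit 6 → queue [8, 5, 1, 3]
Visit 8 → queue [5, 1, 3]
Visit 5 → queue [1, 3]
Visit 1 → queue [3]
Visit 3 → queue []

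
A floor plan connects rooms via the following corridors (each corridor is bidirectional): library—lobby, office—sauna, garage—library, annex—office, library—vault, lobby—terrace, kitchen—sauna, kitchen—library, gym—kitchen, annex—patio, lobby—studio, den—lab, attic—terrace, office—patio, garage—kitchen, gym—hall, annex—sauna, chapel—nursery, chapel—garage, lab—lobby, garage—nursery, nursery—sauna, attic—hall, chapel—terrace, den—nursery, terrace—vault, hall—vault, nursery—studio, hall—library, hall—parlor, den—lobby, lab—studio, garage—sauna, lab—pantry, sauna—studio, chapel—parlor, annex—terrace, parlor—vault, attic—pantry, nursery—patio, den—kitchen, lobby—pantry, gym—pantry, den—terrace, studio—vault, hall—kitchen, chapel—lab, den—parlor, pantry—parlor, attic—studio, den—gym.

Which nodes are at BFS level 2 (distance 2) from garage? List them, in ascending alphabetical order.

annex, den, gym, hall, lab, lobby, office, parlor, patio, studio, terrace, vault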